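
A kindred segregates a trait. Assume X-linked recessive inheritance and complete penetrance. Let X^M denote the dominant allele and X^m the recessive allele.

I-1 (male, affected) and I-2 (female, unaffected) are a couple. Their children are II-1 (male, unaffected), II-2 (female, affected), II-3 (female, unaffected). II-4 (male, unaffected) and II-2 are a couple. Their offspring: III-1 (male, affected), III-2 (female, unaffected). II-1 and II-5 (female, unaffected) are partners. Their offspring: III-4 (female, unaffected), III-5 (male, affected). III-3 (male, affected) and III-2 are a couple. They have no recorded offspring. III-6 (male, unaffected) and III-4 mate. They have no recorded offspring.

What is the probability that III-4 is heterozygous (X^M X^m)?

II-1 is unaffected, so II-1 is X^M Y.
II-5 is unaffected so carries M and passed m to III-5 (X^m Y), so II-5 is X^M X^m.
Their cross gives offspring ratios 1/2 X^M X^M : 1/2 X^M X^m. Conditioning on III-4 being unaffected, P(X^M X^m) = 1/2 / 1 = 1/2.

1/2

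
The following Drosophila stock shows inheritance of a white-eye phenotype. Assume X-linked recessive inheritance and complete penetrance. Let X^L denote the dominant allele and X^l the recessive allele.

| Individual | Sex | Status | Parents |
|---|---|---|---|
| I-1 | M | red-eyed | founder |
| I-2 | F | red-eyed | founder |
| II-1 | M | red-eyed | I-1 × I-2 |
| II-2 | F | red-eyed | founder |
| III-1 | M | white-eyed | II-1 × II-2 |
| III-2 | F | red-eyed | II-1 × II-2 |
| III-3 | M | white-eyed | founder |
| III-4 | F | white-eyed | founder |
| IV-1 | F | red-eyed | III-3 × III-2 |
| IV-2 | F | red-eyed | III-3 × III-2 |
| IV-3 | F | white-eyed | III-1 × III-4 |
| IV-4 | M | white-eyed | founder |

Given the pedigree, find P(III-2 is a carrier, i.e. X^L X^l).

II-1 is red-eyed, so II-1 is X^L Y.
II-2 is red-eyed so carries L and passed l to III-1 (X^l Y), so II-2 is X^L X^l.
Their cross gives offspring ratios 1/2 X^L X^L : 1/2 X^L X^l. Conditioning on III-2 being red-eyed, P(X^L X^l) = 1/2 / 1 = 1/2 before taking III-2's own offspring into account.
III-3 is white-eyed, so III-3 is X^l Y.
Now use III-2's offspring. Probability of each recorded status — red-eyed daughter IV-1: 1/2 if III-2 is X^L X^l, 1 if X^L X^L; red-eyed daughter IV-2: 1/2 if III-2 is X^L X^l, 1 if X^L X^L.
Bayes: P(X^L X^l) = 1/2·1/4 / (1/2·1/4 + 1/2·1) = 1/5.

1/5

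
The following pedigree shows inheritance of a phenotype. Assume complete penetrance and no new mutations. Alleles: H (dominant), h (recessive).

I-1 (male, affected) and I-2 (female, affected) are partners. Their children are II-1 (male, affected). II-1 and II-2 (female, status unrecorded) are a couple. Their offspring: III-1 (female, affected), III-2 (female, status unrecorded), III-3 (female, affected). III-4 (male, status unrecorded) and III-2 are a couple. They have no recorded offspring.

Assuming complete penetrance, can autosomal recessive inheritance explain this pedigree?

Yes

A consistent assignment under autosomal recessive exists: I-1 hh, I-2 hh, II-1 hh, II-2 Hh, III-1 hh, III-2 Hh, III-3 hh, III-4 HH.
In this assignment every recorded phenotype matches its genotype and every non-founder's genotype is obtainable from its parents' genotypes, so the pedigree is consistent.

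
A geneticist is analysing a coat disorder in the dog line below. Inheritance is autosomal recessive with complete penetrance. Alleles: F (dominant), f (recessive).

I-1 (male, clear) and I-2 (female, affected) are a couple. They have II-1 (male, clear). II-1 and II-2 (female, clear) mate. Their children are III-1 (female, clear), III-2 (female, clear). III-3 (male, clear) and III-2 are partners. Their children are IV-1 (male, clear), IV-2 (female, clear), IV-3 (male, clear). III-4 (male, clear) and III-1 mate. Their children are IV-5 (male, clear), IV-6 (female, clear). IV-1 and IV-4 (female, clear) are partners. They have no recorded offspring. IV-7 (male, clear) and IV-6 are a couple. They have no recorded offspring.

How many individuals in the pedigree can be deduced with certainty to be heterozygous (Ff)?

Obligate heterozygotes: II-1 is clear so carries F and received f from I-2 (ff), so II-1 is Ff.
Every other individual is either homozygous by phenotype or has at least one consistent homozygous assignment, so the count is 1.

1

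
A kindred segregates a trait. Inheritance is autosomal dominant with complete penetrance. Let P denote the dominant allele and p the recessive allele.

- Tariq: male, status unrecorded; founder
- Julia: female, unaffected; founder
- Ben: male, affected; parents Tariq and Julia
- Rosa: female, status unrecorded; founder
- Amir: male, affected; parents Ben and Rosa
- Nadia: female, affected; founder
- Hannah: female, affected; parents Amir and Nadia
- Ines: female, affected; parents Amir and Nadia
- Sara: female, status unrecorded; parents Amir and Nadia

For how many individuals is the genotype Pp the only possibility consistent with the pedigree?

Obligate heterozygotes: Ben is affected so carries P and received p from Julia (pp), so Ben is Pp.
Every other individual is either homozygous by phenotype or has at least one consistent homozygous assignment, so the count is 1.

1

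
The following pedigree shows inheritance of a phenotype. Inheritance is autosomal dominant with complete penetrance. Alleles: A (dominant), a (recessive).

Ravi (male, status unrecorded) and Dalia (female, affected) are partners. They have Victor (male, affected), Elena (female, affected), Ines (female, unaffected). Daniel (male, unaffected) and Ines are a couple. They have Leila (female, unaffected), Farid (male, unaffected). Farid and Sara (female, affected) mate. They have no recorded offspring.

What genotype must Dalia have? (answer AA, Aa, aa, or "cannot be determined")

From phenotype alone, Dalia is AA or Aa.
Dalia is affected so carries A and passed a to Ines (aa), so Dalia is Aa.

Aa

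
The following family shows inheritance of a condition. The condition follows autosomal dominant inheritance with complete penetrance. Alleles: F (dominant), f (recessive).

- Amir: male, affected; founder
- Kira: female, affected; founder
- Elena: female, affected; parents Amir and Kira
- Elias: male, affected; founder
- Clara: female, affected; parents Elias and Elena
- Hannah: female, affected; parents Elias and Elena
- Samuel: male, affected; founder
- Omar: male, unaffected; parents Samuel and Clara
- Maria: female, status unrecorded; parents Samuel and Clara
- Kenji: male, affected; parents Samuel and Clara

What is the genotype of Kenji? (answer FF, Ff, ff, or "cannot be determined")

cannot be determined

Kenji's phenotype allows FF or Ff, and no parent or child forces a single allele at both positions; consistent genotype assignments exist with Kenji as FF or Ff.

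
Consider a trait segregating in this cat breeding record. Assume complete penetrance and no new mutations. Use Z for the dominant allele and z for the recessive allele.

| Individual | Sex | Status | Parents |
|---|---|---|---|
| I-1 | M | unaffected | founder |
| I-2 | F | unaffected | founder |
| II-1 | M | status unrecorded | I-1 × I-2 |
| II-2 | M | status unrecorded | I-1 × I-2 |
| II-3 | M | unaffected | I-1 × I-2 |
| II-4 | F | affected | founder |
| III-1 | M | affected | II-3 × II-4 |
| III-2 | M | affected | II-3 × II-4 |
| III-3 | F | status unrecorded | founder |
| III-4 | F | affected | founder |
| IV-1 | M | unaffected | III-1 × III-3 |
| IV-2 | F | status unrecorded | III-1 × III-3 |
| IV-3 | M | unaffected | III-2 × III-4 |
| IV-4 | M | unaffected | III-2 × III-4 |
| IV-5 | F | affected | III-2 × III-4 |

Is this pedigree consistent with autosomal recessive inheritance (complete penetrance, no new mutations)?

No

Under autosomal recessive, IV-3 (unaffected, male) cannot arise from III-2 (affected) × III-4 (affected).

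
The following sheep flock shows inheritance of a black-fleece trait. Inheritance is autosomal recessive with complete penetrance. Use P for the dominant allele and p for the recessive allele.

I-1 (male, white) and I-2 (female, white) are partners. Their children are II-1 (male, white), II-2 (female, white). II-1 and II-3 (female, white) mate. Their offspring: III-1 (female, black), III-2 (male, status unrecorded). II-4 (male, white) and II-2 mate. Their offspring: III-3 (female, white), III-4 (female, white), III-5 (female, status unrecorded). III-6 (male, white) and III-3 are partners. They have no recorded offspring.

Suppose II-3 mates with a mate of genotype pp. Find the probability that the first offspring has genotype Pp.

II-3 is white so carries P and passed p to III-1 (pp), so II-3 is Pp.
The cross gives 1/2 Pp : 1/2 pp, so P(offspring has genotype Pp) = 1/2.

1/2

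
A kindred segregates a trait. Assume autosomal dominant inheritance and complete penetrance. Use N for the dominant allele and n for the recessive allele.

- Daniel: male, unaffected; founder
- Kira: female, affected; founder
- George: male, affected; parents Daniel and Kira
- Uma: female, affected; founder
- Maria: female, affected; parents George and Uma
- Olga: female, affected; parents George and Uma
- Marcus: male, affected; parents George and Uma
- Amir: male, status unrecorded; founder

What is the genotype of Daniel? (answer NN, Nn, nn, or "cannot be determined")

Daniel is unaffected, so Daniel is nn.

nn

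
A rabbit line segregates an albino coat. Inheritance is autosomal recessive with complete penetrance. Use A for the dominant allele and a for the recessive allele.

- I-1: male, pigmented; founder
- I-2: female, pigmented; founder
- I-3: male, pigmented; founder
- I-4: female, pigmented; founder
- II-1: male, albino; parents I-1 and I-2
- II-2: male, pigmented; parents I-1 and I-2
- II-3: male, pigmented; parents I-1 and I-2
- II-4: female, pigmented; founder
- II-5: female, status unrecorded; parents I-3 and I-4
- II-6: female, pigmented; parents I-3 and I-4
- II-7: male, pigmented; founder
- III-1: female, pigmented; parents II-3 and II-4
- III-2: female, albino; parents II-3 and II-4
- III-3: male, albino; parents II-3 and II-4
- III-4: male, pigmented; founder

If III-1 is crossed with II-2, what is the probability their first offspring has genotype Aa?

II-3 is pigmented so carries A and passed a to III-2 (aa), so II-3 is Aa.
II-4 is pigmented so carries A and passed a to III-2 (aa), so II-4 is Aa.
III-1 is a pigmented offspring of II-3 (Aa) × II-4 (Aa), whose cross gives 1/4 AA : 1/2 Aa : 1/4 aa; conditioning on being pigmented, III-1 is AA with probability 1/3, Aa with probability 2/3.
I-1 is pigmented so carries A and passed a to II-1 (aa), so I-1 is Aa.
I-2 is pigmented so carries A and passed a to II-1 (aa), so I-2 is Aa.
II-2 is a pigmented offspring of I-1 (Aa) × I-2 (Aa), whose cross gives 1/4 AA : 1/2 Aa : 1/4 aa; conditioning on being pigmented, II-2 is AA with probability 1/3, Aa with probability 2/3.
Summing over parental genotype combinations, P(offspring has genotype Aa) = 2/9·1/2 + 2/9·1/2 + 4/9·1/2 = 4/9.

4/9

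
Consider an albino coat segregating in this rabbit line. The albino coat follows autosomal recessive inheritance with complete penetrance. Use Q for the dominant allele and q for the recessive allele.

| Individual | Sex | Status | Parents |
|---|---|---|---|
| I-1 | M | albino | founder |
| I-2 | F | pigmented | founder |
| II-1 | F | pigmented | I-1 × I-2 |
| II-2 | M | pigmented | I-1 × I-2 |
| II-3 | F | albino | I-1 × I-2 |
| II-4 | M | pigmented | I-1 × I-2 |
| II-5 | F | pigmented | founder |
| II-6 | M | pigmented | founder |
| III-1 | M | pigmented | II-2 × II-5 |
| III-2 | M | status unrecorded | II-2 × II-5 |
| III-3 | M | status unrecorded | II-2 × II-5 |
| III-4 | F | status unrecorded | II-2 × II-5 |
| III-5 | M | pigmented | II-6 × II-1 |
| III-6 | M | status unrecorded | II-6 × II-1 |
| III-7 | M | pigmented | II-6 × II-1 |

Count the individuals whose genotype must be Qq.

Obligate heterozygotes: I-2 is pigmented so carries Q and passed q to II-3 (qq), so I-2 is Qq; II-1 is pigmented so carries Q and received q from I-1 (qq), so II-1 is Qq; II-2 is pigmented so carries Q and received q from I-1 (qq), so II-2 is Qq; II-4 is pigmented so carries Q and received q from I-1 (qq), so II-4 is Qq.
Every other individual is either homozygous by phenotype or has at least one consistent homozygous assignment, so the count is 4.

4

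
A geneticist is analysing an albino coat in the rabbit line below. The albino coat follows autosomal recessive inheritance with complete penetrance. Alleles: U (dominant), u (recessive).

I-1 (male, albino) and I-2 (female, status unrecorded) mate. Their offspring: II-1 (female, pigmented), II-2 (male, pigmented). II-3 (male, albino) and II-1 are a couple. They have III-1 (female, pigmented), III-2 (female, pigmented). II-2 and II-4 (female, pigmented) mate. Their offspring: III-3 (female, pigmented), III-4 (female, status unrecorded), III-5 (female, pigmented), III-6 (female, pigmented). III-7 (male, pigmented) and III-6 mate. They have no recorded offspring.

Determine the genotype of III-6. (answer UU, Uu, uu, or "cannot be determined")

III-6's phenotype allows UU or Uu, and no parent or child forces a single allele at both positions; consistent genotype assignments exist with III-6 as UU or Uu.

cannot be determined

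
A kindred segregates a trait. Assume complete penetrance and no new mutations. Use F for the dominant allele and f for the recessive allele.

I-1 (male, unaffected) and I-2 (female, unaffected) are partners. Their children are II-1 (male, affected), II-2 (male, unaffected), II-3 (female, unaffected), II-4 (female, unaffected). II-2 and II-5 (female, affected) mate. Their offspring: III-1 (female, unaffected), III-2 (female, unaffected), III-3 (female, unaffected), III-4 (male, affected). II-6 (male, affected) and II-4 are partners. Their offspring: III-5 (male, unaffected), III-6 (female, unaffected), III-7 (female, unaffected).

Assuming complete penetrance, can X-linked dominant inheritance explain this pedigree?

No

Under X-linked dominant, II-1 (affected, male) cannot arise from I-1 (unaffected) × I-2 (unaffected).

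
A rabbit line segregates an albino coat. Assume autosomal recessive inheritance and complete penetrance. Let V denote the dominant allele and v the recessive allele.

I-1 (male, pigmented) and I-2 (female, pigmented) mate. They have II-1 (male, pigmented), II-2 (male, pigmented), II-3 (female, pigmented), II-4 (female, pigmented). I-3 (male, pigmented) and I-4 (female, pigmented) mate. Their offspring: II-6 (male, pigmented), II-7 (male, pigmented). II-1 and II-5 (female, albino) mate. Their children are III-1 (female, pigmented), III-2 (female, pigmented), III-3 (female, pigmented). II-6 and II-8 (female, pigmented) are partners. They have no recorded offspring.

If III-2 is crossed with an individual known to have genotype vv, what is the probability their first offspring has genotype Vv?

1/2

III-2 is pigmented so carries V and received v from II-5 (vv), so III-2 is Vv.
The cross gives 1/2 Vv : 1/2 vv, so P(offspring has genotype Vv) = 1/2.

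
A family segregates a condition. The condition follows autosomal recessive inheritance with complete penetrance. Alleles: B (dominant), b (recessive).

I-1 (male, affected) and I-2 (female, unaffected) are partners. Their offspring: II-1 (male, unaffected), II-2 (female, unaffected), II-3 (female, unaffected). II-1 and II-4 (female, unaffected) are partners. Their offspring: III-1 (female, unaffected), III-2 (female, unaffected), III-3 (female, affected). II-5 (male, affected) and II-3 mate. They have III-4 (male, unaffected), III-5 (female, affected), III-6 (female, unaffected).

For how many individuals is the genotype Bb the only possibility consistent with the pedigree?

Obligate heterozygotes: II-1 is unaffected so carries B and received b from I-1 (bb), so II-1 is Bb; II-2 is unaffected so carries B and received b from I-1 (bb), so II-2 is Bb; II-3 is unaffected so carries B and received b from I-1 (bb), so II-3 is Bb; II-4 is unaffected so carries B and passed b to III-3 (bb), so II-4 is Bb; III-4 is unaffected so carries B and received b from II-5 (bb), so III-4 is Bb; III-6 is unaffected so carries B and received b from II-5 (bb), so III-6 is Bb.
Every other individual is either homozygous by phenotype or has at least one consistent homozygous assignment, so the count is 6.

6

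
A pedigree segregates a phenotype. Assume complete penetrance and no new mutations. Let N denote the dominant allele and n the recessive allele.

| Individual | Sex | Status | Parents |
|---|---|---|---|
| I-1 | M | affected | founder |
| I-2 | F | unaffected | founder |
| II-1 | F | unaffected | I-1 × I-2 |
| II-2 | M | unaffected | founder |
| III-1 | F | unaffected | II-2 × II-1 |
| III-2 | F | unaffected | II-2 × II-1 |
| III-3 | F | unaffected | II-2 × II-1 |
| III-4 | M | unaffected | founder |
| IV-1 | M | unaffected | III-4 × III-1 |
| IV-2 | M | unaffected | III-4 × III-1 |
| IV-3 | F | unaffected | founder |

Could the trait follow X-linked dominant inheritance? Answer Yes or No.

Under X-linked dominant, II-1 (unaffected, female) cannot arise from I-1 (affected) × I-2 (unaffected).

No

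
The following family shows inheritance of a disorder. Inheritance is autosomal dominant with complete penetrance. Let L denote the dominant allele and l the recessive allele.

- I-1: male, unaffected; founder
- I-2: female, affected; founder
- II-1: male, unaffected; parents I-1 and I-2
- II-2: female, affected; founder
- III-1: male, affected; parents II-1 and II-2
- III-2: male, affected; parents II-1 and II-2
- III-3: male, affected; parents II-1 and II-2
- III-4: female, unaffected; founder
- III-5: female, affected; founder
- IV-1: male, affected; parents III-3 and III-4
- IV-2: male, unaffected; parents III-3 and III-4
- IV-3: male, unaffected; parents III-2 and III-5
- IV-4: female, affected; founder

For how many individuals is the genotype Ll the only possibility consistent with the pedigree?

6

Obligate heterozygotes: I-2 is affected so carries L and passed l to II-1 (ll), so I-2 is Ll; III-1 is affected so carries L and received l from II-1 (ll), so III-1 is Ll; III-2 is affected so carries L and received l from II-1 (ll), so III-2 is Ll; III-3 is affected so carries L and received l from II-1 (ll), so III-3 is Ll; III-5 is affected so carries L and passed l to IV-3 (ll), so III-5 is Ll; IV-1 is affected so carries L and received l from III-4 (ll), so IV-1 is Ll.
Every other individual is either homozygous by phenotype or has at least one consistent homozygous assignment, so the count is 6.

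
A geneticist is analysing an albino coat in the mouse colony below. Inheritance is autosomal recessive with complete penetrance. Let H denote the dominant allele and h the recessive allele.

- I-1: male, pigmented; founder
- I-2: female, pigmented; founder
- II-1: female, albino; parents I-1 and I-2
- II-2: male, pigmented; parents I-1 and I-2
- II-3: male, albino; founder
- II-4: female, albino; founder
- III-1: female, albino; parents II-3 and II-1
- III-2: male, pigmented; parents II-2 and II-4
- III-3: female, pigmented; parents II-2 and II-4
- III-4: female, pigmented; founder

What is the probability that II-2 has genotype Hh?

I-1 is pigmented so carries H and passed h to II-1 (hh), so I-1 is Hh.
I-2 is pigmented so carries H and passed h to II-1 (hh), so I-2 is Hh.
Their cross gives offspring ratios 1/4 HH : 1/2 Hh : 1/4 hh. Conditioning on II-2 being pigmented, P(Hh) = 1/2 / 3/4 = 2/3 before taking II-2's own offspring into account.
II-4 is albino, so II-4 is hh.
Now use II-2's offspring. Probability of each recorded status — pigmented son III-2: 1/2 if II-2 is Hh, 1 if HH; pigmented daughter III-3: 1/2 if II-2 is Hh, 1 if HH.
Bayes: P(Hh) = 2/3·1/4 / (2/3·1/4 + 1/3·1) = 1/3.

1/3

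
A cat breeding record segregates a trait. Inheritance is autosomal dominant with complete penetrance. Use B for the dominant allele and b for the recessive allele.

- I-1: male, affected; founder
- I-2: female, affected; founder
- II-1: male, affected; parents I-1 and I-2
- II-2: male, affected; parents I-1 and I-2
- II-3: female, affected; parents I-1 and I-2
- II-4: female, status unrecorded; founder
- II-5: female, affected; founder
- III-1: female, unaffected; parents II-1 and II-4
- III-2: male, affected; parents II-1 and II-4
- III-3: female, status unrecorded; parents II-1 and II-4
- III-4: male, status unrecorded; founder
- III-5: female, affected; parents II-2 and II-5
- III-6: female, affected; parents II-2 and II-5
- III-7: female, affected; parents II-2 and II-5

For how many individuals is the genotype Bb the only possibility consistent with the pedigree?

1

Obligate heterozygotes: II-1 is affected so carries B and passed b to III-1 (bb), so II-1 is Bb.
Every other individual is either homozygous by phenotype or has at least one consistent homozygous assignment, so the count is 1.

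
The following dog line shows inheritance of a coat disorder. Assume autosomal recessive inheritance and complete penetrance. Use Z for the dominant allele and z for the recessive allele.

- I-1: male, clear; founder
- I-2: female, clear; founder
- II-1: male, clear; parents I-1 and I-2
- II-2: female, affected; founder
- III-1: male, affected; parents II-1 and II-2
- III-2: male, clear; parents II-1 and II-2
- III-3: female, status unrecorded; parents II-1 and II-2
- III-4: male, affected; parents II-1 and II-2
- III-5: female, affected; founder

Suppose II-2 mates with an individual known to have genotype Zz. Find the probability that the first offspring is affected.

1/2

II-2 is affected, so II-2 is zz.
The cross gives 1/2 Zz : 1/2 zz, so P(offspring is affected) = 1/2.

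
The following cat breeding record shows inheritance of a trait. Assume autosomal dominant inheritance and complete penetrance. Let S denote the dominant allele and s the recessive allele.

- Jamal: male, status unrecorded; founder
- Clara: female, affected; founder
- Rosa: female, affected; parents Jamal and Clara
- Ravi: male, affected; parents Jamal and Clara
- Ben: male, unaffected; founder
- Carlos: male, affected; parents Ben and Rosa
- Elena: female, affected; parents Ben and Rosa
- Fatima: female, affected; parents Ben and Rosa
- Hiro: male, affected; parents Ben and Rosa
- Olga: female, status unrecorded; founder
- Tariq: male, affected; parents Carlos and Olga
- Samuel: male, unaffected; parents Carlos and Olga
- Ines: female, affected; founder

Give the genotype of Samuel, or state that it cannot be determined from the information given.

ss

Samuel is unaffected, so Samuel is ss.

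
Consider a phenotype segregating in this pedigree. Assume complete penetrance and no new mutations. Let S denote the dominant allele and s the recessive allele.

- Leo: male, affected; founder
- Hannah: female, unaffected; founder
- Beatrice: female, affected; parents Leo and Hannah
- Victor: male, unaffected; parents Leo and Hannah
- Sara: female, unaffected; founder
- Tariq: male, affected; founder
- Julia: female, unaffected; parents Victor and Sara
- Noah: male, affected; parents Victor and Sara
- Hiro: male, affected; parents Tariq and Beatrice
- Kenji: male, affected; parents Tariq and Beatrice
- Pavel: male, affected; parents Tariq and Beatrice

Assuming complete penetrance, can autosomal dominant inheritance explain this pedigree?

No

Under autosomal dominant, Noah (affected, male) cannot arise from Victor (unaffected) × Sara (unaffected).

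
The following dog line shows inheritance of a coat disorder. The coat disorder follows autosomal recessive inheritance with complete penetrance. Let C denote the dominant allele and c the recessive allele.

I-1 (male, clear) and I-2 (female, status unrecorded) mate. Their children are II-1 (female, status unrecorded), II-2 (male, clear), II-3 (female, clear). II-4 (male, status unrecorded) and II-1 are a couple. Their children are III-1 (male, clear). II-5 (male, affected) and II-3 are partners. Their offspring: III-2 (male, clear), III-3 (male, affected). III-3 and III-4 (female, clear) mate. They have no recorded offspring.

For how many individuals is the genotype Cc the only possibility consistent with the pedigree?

Obligate heterozygotes: II-3 is clear so carries C and passed c to III-3 (cc), so II-3 is Cc; III-2 is clear so carries C and received c from II-5 (cc), so III-2 is Cc.
Every other individual is either homozygous by phenotype or has at least one consistent homozygous assignment, so the count is 2.

2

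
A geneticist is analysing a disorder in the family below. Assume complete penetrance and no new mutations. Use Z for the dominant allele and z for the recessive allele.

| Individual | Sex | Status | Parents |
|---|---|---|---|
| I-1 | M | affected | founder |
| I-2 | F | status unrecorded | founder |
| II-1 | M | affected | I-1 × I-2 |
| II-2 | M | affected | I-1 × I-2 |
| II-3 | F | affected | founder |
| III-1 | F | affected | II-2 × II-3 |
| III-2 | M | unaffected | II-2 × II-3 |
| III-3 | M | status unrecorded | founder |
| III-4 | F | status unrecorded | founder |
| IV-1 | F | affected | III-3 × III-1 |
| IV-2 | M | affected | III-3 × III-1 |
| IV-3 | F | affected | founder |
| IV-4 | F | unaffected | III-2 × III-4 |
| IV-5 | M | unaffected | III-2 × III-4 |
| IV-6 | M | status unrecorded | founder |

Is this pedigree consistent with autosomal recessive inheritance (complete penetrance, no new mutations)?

Under autosomal recessive, III-2 (unaffected, male) cannot arise from II-2 (affected) × II-3 (affected).

No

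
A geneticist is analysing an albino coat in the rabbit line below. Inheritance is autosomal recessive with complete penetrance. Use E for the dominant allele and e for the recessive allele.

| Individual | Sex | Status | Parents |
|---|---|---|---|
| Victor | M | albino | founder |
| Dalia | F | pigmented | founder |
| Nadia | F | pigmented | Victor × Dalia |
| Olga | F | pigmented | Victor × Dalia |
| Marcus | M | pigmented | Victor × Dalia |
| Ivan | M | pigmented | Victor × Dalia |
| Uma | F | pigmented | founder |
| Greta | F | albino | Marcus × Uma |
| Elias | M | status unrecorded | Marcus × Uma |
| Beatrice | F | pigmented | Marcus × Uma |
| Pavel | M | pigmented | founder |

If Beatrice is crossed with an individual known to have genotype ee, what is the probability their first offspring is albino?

Marcus is pigmented so carries E and received e from Victor (ee), so Marcus is Ee.
Uma is pigmented so carries E and passed e to Greta (ee), so Uma is Ee.
Beatrice is a pigmented offspring of Marcus (Ee) × Uma (Ee), whose cross gives 1/4 EE : 1/2 Ee : 1/4 ee; conditioning on being pigmented, Beatrice is EE with probability 1/3, Ee with probability 2/3.
Summing over parental genotype combinations, P(offspring is albino) = 2/3·1/2 = 1/3.

1/3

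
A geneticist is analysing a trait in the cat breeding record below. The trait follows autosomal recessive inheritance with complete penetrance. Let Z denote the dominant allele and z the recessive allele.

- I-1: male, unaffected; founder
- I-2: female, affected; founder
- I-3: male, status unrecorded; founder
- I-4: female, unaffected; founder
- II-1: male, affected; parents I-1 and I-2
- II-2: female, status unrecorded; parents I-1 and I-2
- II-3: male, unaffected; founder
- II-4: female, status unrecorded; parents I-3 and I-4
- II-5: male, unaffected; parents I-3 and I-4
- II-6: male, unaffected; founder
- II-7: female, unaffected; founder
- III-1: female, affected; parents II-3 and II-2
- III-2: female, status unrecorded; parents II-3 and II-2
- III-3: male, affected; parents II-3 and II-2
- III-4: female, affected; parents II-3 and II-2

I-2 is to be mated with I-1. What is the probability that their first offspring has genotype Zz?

1/2

I-2 is affected, so I-2 is zz.
I-1 is unaffected so carries Z and passed z to II-1 (zz), so I-1 is Zz.
The cross gives 1/2 Zz : 1/2 zz, so P(offspring has genotype Zz) = 1/2.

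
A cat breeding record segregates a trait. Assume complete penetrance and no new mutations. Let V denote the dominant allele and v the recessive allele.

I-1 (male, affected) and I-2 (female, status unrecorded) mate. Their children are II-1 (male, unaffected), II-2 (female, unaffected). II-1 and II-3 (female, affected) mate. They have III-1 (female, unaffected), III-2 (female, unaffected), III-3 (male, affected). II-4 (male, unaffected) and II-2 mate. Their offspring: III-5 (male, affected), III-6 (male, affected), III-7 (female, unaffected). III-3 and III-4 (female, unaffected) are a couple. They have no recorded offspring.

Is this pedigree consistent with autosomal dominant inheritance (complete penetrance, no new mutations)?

No

Under autosomal dominant, III-5 (affected, male) cannot arise from II-4 (unaffected) × II-2 (unaffected).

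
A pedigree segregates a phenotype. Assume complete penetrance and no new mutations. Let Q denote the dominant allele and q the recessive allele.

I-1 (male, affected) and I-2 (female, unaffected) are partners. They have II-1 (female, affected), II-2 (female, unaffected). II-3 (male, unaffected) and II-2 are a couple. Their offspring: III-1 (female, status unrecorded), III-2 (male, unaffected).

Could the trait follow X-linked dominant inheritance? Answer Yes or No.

No

Under X-linked dominant, II-2 (unaffected, female) cannot arise from I-1 (affected) × I-2 (unaffected).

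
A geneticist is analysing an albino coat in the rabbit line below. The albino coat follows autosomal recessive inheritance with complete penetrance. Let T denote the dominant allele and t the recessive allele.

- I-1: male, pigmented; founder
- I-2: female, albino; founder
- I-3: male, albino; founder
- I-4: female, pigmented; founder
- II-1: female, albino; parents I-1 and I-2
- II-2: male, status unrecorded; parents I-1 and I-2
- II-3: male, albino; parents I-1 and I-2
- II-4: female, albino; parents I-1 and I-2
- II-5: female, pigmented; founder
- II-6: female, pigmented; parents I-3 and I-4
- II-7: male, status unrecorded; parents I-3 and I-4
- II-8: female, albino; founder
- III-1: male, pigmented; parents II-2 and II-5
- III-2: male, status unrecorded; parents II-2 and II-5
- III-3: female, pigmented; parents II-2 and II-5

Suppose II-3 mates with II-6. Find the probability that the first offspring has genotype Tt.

II-3 is albino, so II-3 is tt.
II-6 is pigmented so carries T and received t from I-3 (tt), so II-6 is Tt.
The cross gives 1/2 Tt : 1/2 tt, so P(offspring has genotype Tt) = 1/2.

1/2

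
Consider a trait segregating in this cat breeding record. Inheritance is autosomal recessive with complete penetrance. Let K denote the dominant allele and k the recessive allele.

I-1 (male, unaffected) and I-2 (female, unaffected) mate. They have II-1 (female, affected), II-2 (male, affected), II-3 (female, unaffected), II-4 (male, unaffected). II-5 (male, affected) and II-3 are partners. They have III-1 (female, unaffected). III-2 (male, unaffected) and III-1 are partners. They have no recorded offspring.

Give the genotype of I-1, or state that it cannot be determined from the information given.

From phenotype alone, I-1 is KK or Kk.
I-1 is unaffected so carries K and passed k to II-1 (kk), so I-1 is Kk.

Kk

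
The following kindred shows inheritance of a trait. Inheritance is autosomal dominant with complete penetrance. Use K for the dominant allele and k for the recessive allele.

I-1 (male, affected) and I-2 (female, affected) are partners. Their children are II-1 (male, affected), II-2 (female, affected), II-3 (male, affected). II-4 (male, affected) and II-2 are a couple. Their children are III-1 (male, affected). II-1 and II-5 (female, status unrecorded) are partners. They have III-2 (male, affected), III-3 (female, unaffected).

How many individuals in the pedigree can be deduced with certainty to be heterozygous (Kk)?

Obligate heterozygotes: II-1 is affected so carries K and passed k to III-3 (kk), so II-1 is Kk.
Every other individual is either homozygous by phenotype or has at least one consistent homozygous assignment, so the count is 1.

1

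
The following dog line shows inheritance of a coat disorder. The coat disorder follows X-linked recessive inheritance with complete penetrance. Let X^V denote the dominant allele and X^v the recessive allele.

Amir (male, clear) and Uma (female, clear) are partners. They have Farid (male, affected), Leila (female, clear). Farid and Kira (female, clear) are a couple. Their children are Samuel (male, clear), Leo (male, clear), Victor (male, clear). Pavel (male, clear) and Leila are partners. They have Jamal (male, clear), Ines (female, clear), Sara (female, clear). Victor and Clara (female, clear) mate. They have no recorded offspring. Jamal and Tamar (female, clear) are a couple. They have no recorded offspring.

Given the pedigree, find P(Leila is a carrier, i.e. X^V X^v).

1/3

Amir is clear, so Amir is X^V Y.
Uma is clear so carries V and passed v to Farid (X^v Y), so Uma is X^V X^v.
Their cross gives offspring ratios 1/2 X^V X^V : 1/2 X^V X^v. Conditioning on Leila being clear, P(X^V X^v) = 1/2 / 1 = 1/2 before taking Leila's own offspring into account.
Pavel is clear, so Pavel is X^V Y.
Now use Leila's offspring. Probability of each recorded status — clear son Jamal: 1/2 if Leila is X^V X^v, 1 if X^V X^V. (Ines, Sara: equally likely either way, so uninformative.)
Bayes: P(X^V X^v) = 1/2·1/2 / (1/2·1/2 + 1/2·1) = 1/3.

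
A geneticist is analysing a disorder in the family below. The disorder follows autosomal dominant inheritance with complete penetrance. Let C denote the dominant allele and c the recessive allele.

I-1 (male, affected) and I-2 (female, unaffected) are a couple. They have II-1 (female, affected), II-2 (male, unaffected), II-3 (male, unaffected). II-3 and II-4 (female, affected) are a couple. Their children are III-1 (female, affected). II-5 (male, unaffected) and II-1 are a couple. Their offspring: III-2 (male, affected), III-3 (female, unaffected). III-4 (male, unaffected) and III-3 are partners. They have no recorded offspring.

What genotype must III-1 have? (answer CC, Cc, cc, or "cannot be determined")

From phenotype alone, III-1 is CC or Cc.
III-1 is affected so carries C and received c from II-3 (cc), so III-1 is Cc.

Cc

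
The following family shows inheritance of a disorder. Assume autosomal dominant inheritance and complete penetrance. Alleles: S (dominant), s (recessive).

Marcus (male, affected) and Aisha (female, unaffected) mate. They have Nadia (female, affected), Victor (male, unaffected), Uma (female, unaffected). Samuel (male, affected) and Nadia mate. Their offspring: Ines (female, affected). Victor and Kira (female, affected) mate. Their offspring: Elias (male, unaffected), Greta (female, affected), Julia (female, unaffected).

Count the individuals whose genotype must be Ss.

Obligate heterozygotes: Marcus is affected so carries S and passed s to Victor (ss), so Marcus is Ss; Nadia is affected so carries S and received s from Aisha (ss), so Nadia is Ss; Kira is affected so carries S and passed s to Elias (ss), so Kira is Ss; Greta is affected so carries S and received s from Victor (ss), so Greta is Ss.
Every other individual is either homozygous by phenotype or has at least one consistent homozygous assignment, so the count is 4.

4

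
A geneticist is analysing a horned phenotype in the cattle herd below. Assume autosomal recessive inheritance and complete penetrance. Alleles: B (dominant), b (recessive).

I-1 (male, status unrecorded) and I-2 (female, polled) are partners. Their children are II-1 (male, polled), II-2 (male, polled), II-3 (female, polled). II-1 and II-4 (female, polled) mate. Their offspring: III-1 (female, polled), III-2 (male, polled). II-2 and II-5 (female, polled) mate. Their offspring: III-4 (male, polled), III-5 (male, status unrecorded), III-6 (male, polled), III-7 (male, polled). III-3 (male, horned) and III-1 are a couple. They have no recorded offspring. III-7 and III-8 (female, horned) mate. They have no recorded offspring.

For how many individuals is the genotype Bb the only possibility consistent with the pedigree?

0

No individual's genotype is forced to Bb by the pedigree, so the count is 0.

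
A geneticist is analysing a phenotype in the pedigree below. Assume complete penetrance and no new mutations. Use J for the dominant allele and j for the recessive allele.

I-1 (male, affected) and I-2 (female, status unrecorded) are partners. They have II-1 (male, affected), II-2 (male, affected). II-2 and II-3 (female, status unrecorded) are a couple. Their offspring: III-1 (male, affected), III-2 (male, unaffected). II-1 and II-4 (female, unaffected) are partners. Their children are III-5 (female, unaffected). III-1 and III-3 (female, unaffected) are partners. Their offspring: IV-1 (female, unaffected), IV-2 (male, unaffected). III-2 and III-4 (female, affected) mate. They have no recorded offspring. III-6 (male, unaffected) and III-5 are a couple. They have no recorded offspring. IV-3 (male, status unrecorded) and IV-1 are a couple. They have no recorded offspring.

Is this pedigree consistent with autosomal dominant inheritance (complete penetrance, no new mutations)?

Yes

A consistent assignment under autosomal dominant exists: I-1 JJ, I-2 Jj, II-1 Jj, II-2 Jj, II-3 Jj, II-4 jj, III-1 Jj, III-2 jj, III-3 jj, III-4 JJ, III-5 jj, III-6 jj, IV-1 jj, IV-2 jj, IV-3 JJ.
In this assignment every recorded phenotype matches its genotype and every non-founder's genotype is obtainable from its parents' genotypes, so the pedigree is consistent.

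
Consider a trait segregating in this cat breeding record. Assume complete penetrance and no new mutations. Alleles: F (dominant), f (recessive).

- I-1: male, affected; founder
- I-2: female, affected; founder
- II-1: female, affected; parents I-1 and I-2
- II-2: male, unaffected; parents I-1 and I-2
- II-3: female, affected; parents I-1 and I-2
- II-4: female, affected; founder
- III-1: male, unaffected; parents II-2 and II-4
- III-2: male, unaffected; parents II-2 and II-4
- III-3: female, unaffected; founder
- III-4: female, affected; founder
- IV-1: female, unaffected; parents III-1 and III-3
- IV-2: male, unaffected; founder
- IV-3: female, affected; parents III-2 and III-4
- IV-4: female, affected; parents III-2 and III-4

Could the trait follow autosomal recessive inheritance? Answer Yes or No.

Under autosomal recessive, II-2 (unaffected, male) cannot arise from I-1 (affected) × I-2 (affected).

No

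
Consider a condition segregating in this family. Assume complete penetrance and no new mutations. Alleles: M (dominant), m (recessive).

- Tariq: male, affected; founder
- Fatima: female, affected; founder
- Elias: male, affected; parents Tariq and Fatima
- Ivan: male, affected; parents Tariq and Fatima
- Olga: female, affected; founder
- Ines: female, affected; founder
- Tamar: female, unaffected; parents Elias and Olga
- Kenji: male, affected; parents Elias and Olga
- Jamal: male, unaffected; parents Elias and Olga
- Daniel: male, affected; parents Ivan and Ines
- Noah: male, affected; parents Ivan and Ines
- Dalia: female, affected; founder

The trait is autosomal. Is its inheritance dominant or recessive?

Elias and Olga are both affected yet have an unaffected child Tamar. Under a recessive model two affected parents are homozygous and every child would be affected, so the trait cannot be recessive.

dominant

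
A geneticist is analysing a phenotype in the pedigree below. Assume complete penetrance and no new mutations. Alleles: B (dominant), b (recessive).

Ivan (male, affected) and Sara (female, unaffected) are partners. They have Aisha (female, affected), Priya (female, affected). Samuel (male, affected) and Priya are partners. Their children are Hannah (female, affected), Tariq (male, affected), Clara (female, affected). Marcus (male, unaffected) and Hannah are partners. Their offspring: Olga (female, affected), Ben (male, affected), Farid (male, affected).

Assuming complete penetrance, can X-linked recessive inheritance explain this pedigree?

No

Under X-linked recessive, Olga (affected, female) cannot arise from Marcus (unaffected) × Hannah (affected).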